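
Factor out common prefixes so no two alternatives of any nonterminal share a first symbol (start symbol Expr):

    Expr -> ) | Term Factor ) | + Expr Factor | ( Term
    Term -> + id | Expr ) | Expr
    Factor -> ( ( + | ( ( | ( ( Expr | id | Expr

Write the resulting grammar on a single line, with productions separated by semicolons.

Term has alternatives sharing prefix 'Expr': factor to Term → Expr Term1 with Term1 → ) | ε.
Factor has alternatives sharing prefix '( (': factor to Factor → ( ( Factor1 with Factor1 → + | ε | Expr.

Expr -> ) | Term Factor ) | + Expr Factor | ( Term; Term -> + id | Expr Term1; Factor -> id | Expr | ( ( Factor1; Term1 -> ) | epsilon; Factor1 -> + | epsilon | Expr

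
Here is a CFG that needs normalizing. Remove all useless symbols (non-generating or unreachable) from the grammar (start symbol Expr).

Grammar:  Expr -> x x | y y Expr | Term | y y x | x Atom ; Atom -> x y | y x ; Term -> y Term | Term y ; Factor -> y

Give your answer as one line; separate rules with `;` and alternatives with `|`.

Generating nonterminals: {Atom, Expr, Factor}.
Reachable from Expr after that: {Atom, Expr}.
Removed useless symbols: {Factor, Term} and every production mentioning them.

Expr -> x x | y y Expr | y y x | x Atom; Atom -> x y | y x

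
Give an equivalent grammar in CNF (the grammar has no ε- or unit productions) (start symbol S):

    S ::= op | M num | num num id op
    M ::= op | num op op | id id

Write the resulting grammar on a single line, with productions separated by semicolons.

S ::= op | M X1 | X1 Y1; M ::= op | X1 Y3 | X2 X2; X1 ::= num; X2 ::= id; X3 ::= op; Y1 ::= X1 Y2; Y2 ::= X2 X3; Y3 ::= X3 X3

Introduce a nonterminal for each terminal appearing in a rule of length ≥ 2: X1 → num, X2 → id, X3 → op.
Binarize each right-hand side of length ≥ 3 by chaining fresh nonterminals (Y1, Y2, …): affected rules were S → X1 X1 X2 X3; M → X1 X3 X3.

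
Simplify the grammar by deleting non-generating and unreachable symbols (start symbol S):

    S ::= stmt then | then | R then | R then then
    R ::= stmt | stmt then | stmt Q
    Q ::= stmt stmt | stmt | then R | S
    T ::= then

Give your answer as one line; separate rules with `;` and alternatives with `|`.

Generating nonterminals: {Q, R, S, T}.
Reachable from S after that: {Q, R, S}.
Removed useless symbols: {T} and every production mentioning them.

S ::= stmt then | then | R then | R then then; R ::= stmt | stmt then | stmt Q; Q ::= stmt stmt | stmt | then R | S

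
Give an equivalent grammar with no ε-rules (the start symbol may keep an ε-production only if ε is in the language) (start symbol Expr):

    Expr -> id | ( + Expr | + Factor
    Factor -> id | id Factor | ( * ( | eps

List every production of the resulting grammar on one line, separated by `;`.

Expr -> id | ( + Expr | + Factor | +; Factor -> id | id Factor | ( * (

Nullable set = {Factor}.
ε ∉ L(G), so no ε-production is kept.
For each production, add variants omitting each subset of nullable occurrences: Expr → + Factor gives + Factor | +.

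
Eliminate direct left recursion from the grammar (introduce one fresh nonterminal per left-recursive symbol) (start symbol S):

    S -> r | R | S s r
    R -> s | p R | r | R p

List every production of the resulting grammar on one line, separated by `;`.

S -> r S' | R S'; R -> s R' | p R R' | r R'; S' -> s r S' | ε; R' -> p R' | ε

S, R are directly left-recursive.
For S: α = {s r}, β = {r, R}. Rewrite as S → β S' and S' → α S' | ε.
For R: α = {p}, β = {s, p R, r}. Rewrite as R → β R' and R' → α R' | ε.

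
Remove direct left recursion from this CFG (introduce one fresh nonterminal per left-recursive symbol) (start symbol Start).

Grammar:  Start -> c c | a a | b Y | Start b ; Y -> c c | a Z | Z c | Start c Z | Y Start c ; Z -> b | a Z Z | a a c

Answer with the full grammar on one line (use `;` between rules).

Start, Y are directly left-recursive.
For Start: α = {b}, β = {c c, a a, b Y}. Rewrite as Start → β Start1 and Start1 → α Start1 | ε.
For Y: α = {Start c}, β = {c c, a Z, Z c, Start c Z}. Rewrite as Y → β Y1 and Y1 → α Y1 | ε.

Start -> c c Start1 | a a Start1 | b Y Start1; Y -> c c Y1 | a Z Y1 | Z c Y1 | Start c Z Y1; Z -> b | a Z Z | a a c; Start1 -> b Start1 | ε; Y1 -> Start c Y1 | ε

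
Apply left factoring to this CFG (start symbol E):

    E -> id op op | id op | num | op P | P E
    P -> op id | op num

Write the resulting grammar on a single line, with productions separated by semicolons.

E has alternatives sharing prefix 'id op': factor to E → id op E' with E' → op | ε.
P has alternatives sharing prefix 'op': factor to P → op P' with P' → id | num.

E -> num | op P | P E | id op E'; P -> op P'; E' -> op | ε; P' -> id | num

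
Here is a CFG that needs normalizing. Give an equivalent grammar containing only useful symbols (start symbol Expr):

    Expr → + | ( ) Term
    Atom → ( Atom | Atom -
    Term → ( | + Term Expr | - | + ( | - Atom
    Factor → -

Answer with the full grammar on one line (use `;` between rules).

Expr → + | ( ) Term; Term → ( | + Term Expr | - | + (

Generating nonterminals: {Expr, Factor, Term}.
Reachable from Expr after that: {Expr, Term}.
Removed useless symbols: {Atom, Factor} and every production mentioning them.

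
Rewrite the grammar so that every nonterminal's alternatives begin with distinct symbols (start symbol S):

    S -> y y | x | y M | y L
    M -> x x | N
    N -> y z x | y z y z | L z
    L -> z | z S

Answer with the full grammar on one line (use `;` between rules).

S -> x | y S'; M -> x x | N; N -> L z | y z N'; L -> z L'; S' -> y | M | L; N' -> x | y z; L' -> ε | S

S has alternatives sharing prefix 'y': factor to S → y S' with S' → y | M | L.
N has alternatives sharing prefix 'y z': factor to N → y z N' with N' → x | y z.
L has alternatives sharing prefix 'z': factor to L → z L' with L' → ε | S.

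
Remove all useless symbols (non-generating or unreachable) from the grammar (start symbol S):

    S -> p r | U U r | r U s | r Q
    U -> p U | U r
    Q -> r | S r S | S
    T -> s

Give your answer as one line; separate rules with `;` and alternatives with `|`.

S -> p r | r Q; Q -> r | S r S | S

Generating nonterminals: {Q, S, T}.
Reachable from S after that: {Q, S}.
Removed useless symbols: {T, U} and every production mentioning them.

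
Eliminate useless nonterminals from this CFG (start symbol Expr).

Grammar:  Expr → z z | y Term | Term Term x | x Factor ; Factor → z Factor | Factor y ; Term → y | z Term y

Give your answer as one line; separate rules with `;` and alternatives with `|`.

Expr → z z | y Term | Term Term x; Term → y | z Term y

Generating nonterminals: {Expr, Term}.
Reachable from Expr after that: {Expr, Term}.
Removed useless symbols: {Factor} and every production mentioning them.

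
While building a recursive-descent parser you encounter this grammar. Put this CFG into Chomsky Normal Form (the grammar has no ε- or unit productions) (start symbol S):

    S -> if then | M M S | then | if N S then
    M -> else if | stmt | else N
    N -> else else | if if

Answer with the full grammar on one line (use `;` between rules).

S -> X1 X2 | M Y1 | then | X1 Y2; M -> X3 X1 | stmt | X3 N; N -> X3 X3 | X1 X1; X1 -> if; X2 -> then; X3 -> else; Y1 -> M S; Y2 -> N Y3; Y3 -> S X2

Introduce a nonterminal for each terminal appearing in a rule of length ≥ 2: X1 → if, X2 → then, X3 → else.
Binarize each right-hand side of length ≥ 3 by chaining fresh nonterminals (Y1, Y2, …): affected rules were S → M M S; S → X1 N S X2.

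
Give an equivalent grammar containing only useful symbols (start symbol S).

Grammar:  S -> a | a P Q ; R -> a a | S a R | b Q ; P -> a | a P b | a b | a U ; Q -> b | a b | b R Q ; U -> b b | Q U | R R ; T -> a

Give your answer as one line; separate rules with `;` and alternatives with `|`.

Generating nonterminals: {P, Q, R, S, T, U}.
Reachable from S after that: {P, Q, R, S, U}.
Removed useless symbols: {T} and every production mentioning them.

S -> a | a P Q; R -> a a | S a R | b Q; P -> a | a P b | a b | a U; Q -> b | a b | b R Q; U -> b b | Q U | R R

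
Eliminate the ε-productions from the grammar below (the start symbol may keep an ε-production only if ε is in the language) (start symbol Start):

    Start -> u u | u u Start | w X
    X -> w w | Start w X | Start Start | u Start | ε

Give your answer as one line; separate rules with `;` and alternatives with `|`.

Start -> u u | u u Start | w X | w; X -> w w | Start w X | Start w | Start Start | u Start

The nullable symbols are {X}.
ε ∉ L(G), so no ε-production is kept.
Expand every rule over subsets of its nullable positions: Start → w X gives w X | w. X → Start w X gives Start w X | Start w.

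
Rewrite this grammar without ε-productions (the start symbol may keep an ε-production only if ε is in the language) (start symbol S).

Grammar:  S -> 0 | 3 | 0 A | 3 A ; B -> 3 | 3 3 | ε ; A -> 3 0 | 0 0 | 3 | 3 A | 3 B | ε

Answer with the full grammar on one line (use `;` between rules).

Nullable nonterminals: {A, B}.
ε ∉ L(G), so no ε-production is kept.

S -> 0 | 3 | 0 A | 3 A; B -> 3 | 3 3; A -> 3 0 | 0 0 | 3 | 3 A | 3 B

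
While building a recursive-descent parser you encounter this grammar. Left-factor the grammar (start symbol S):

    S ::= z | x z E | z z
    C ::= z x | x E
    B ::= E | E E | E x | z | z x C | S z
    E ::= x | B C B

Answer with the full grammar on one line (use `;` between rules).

S has alternatives sharing prefix 'z': factor to S → z S' with S' → ε | z.
B has alternatives sharing prefix 'E': factor to B → E B' with B' → ε | E | x.
B has alternatives sharing prefix 'z': factor to B → z B'' with B'' → ε | x C.

S ::= x z E | z S'; C ::= z x | x E; B ::= S z | E B' | z B''; E ::= x | B C B; S' ::= ε | z; B' ::= ε | E | x; B'' ::= ε | x C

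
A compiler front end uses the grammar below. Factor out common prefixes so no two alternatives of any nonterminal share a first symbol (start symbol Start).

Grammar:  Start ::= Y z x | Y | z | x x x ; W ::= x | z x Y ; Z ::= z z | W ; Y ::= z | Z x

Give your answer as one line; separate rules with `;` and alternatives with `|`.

Start ::= z | x x x | Y Start1; W ::= x | z x Y; Z ::= z z | W; Y ::= z | Z x; Start1 ::= z x | ε

Start has alternatives sharing prefix 'Y': factor to Start → Y Start1 with Start1 → z x | ε.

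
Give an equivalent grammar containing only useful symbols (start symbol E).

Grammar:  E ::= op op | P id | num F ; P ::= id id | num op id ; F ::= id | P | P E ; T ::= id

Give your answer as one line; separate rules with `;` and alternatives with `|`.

Generating nonterminals: {E, F, P, T}.
Reachable from E after that: {E, F, P}.
Removed useless symbols: {T} and every production mentioning them.

E ::= op op | P id | num F; P ::= id id | num op id; F ::= id | P | P E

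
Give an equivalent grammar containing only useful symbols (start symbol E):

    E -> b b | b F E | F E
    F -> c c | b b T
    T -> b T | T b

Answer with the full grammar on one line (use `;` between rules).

Generating nonterminals: {E, F}.
Reachable from E after that: {E, F}.
Removed useless symbols: {T} and every production mentioning them.

E -> b b | b F E | F E; F -> c c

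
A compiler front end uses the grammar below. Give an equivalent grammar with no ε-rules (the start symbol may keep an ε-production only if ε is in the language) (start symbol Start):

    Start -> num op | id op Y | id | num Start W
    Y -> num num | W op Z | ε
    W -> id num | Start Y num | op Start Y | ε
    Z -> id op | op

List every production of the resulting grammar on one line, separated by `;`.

Start -> num op | id op Y | id op | id | num Start W | num Start; Y -> num num | W op Z | op Z; W -> id num | Start Y num | Start num | op Start Y | op Start; Z -> id op | op

Nullable set = {W, Y}.
ε ∉ L(G), so no ε-production is kept.
Add the nullable-subset variants: Start → id op Y gives id op Y | id op. Start → num Start W gives num Start W | num Start. Y → W op Z gives W op Z | op Z. W → Start Y num gives Start Y num | Start num.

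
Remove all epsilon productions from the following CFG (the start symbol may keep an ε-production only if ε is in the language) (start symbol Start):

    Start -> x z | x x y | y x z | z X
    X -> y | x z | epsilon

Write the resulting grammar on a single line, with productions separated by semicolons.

The nullable symbols are {X}.
ε ∉ L(G), so no ε-production is kept.
For each production, add variants omitting each subset of nullable occurrences: Start → z X gives z X | z.

Start -> x z | x x y | y x z | z X | z; X -> y | x z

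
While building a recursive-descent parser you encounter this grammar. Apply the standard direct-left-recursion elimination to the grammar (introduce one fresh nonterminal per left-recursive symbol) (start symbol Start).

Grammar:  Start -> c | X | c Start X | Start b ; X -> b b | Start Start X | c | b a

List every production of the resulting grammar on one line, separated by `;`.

Start is directly left-recursive.
For Start: α = {b}, β = {c, X, c Start X}. Rewrite as Start → β Start1 and Start1 → α Start1 | ε.

Start -> c Start1 | X Start1 | c Start X Start1; X -> b b | Start Start X | c | b a; Start1 -> b Start1 | eps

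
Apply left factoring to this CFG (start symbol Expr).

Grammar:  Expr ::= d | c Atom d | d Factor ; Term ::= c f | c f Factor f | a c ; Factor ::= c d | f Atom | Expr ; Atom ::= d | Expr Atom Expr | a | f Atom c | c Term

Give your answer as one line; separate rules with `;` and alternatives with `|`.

Expr ::= c Atom d | d Expr1; Term ::= a c | c f Term1; Factor ::= c d | f Atom | Expr; Atom ::= d | Expr Atom Expr | a | f Atom c | c Term; Expr1 ::= eps | Factor; Term1 ::= eps | Factor f

Expr has alternatives sharing prefix 'd': factor to Expr → d Expr1 with Expr1 → ε | Factor.
Term has alternatives sharing prefix 'c f': factor to Term → c f Term1 with Term1 → ε | Factor f.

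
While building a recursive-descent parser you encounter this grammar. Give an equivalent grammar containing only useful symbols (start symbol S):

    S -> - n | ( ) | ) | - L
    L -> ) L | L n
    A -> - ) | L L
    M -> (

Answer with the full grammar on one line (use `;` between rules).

Generating nonterminals: {A, M, S}.
Reachable from S after that: {S}.
Removed useless symbols: {A, L, M} and every production mentioning them.

S -> - n | ( ) | )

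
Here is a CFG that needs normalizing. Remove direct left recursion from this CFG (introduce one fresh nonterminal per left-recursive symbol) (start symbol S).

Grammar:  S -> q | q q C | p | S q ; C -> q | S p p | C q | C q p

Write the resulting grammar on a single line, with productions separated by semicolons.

S -> q S' | q q C S' | p S'; C -> q C' | S p p C'; S' -> q S' | ε; C' -> q C' | q p C' | ε

S, C are directly left-recursive.
For S: α = {q}, β = {q, q q C, p}. Rewrite as S → β S' and S' → α S' | ε.
For C: α = {q, q p}, β = {q, S p p}. Rewrite as C → β C' and C' → α C' | ε.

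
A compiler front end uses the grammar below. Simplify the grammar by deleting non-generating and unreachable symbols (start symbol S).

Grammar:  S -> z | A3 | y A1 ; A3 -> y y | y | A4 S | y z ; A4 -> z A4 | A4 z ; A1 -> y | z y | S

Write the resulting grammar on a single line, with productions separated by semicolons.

S -> z | A3 | y A1; A3 -> y y | y | y z; A1 -> y | z y | S

Generating nonterminals: {A1, A3, S}.
Reachable from S after that: {A1, A3, S}.
Removed useless symbols: {A4} and every production mentioning them.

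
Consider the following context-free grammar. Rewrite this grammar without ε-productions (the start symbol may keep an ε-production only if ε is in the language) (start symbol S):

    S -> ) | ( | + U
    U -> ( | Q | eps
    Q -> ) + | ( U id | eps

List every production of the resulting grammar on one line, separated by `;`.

S -> ) | ( | + U | +; U -> ( | Q; Q -> ) + | ( U id | ( id

Nullable nonterminals: {Q, U}.
ε ∉ L(G), so no ε-production is kept.
Add the nullable-subset variants: S → + U gives + U | +. Q → ( U id gives ( U id | ( id.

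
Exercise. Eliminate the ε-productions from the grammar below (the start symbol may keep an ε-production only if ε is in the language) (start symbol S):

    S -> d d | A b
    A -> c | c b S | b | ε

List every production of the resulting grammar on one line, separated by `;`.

Nullable nonterminals: {A}.
ε ∉ L(G), so no ε-production is kept.
For each production, add variants omitting each subset of nullable occurrences: S → A b gives A b | b.

S -> d d | A b | b; A -> c | c b S | b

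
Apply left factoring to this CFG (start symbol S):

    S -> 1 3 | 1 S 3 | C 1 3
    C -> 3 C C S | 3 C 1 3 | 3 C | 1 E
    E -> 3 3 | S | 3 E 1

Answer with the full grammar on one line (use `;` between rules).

S has alternatives sharing prefix '1': factor to S → 1 S' with S' → 3 | S 3.
C has alternatives sharing prefix '3 C': factor to C → 3 C C' with C' → C S | 1 3 | ε.
E has alternatives sharing prefix '3': factor to E → 3 E' with E' → 3 | E 1.

S -> C 1 3 | 1 S'; C -> 1 E | 3 C C'; E -> S | 3 E'; S' -> 3 | S 3; C' -> C S | 1 3 | ε; E' -> 3 | E 1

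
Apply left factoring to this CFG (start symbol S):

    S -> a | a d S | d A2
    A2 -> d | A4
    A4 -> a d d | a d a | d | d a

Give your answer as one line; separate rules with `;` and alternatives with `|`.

S -> d A2 | a S'; A2 -> d | A4; A4 -> a d A4' | d A4''; S' -> ε | d S; A4' -> d | a; A4'' -> ε | a

S has alternatives sharing prefix 'a': factor to S → a S' with S' → ε | d S.
A4 has alternatives sharing prefix 'a d': factor to A4 → a d A4' with A4' → d | a.
A4 has alternatives sharing prefix 'd': factor to A4 → d A4'' with A4'' → ε | a.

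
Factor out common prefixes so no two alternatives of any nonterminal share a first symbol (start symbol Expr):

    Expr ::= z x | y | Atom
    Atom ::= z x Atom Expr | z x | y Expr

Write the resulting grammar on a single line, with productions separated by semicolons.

Atom has alternatives sharing prefix 'z x': factor to Atom → z x Atom1 with Atom1 → Atom Expr | ε.

Expr ::= z x | y | Atom; Atom ::= y Expr | z x Atom1; Atom1 ::= Atom Expr | ε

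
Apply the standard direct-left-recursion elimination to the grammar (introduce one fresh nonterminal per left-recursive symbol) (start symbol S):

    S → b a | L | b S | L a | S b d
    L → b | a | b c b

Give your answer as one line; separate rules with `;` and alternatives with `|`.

S is directly left-recursive.
For S: α = {b d}, β = {b a, L, b S, L a}. Rewrite as S → β S' and S' → α S' | ε.

S → b a S' | L S' | b S S' | L a S'; L → b | a | b c b; S' → b d S' | ε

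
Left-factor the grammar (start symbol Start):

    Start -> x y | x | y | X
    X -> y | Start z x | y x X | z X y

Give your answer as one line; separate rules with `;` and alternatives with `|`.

Start has alternatives sharing prefix 'x': factor to Start → x Start1 with Start1 → y | ε.
X has alternatives sharing prefix 'y': factor to X → y X1 with X1 → ε | x X.

Start -> y | X | x Start1; X -> Start z x | z X y | y X1; Start1 -> y | ε; X1 -> ε | x X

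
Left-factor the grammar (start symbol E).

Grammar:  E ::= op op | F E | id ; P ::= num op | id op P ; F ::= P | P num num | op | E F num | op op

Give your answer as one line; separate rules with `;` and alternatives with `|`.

E ::= op op | F E | id; P ::= num op | id op P; F ::= E F num | P F' | op F''; F' ::= eps | num num; F'' ::= eps | op

F has alternatives sharing prefix 'P': factor to F → P F' with F' → ε | num num.
F has alternatives sharing prefix 'op': factor to F → op F'' with F'' → ε | op.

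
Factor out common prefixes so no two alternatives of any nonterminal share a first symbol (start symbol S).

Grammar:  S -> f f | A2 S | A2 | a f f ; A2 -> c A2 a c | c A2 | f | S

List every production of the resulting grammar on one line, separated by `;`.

S -> f f | a f f | A2 S'; A2 -> f | S | c A2 A2'; S' -> S | eps; A2' -> a c | eps

S has alternatives sharing prefix 'A2': factor to S → A2 S' with S' → S | ε.
A2 has alternatives sharing prefix 'c A2': factor to A2 → c A2 A2' with A2' → a c | ε.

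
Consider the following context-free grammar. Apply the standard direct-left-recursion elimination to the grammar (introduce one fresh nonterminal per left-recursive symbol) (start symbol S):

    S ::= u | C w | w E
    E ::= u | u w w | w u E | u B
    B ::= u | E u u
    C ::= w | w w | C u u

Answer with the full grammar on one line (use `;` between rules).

C is directly left-recursive.
For C: α = {u u}, β = {w, w w}. Rewrite as C → β C' and C' → α C' | ε.

S ::= u | C w | w E; E ::= u | u w w | w u E | u B; B ::= u | E u u; C ::= w C' | w w C'; C' ::= u u C' | ε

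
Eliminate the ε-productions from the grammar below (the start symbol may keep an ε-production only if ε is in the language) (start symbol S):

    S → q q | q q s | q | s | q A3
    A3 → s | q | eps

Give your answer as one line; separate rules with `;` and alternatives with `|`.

S → q q | q q s | q | s | q A3; A3 → s | q

Nullable set = {A3}.
ε ∉ L(G), so no ε-production is kept.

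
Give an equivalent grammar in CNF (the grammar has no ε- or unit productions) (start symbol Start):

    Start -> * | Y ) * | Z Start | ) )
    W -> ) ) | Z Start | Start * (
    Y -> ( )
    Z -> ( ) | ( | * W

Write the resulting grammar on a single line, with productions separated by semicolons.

Introduce a nonterminal for each terminal appearing in a rule of length ≥ 2: X1 → ), X2 → *, X3 → (.
Binarize each right-hand side of length ≥ 3 by chaining fresh nonterminals (Y1, Y2, …): affected rules were Start → Y X1 X2; W → Start X2 X3.

Start -> * | Y Y1 | Z Start | X1 X1; W -> X1 X1 | Z Start | Start Y2; Y -> X3 X1; Z -> X3 X1 | ( | X2 W; X1 -> ); X2 -> *; X3 -> (; Y1 -> X1 X2; Y2 -> X2 X3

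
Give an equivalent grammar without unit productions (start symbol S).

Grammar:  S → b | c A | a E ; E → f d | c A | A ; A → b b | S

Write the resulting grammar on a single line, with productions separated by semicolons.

Unit pairs: A ⇒* {S}; E ⇒* {A, S}.
For every A with A ⇒* B via unit rules, add B's non-unit alternatives to A; then delete every rule of the form X → Y.

S → b | c A | a E; E → f d | c A | b | a E | b b; A → b | c A | a E | b b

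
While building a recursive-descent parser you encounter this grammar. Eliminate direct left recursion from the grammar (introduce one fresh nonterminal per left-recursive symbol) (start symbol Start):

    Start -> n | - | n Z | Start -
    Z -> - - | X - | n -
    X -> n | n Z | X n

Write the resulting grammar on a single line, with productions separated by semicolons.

Directly left-recursive nonterminals: Start, X.
For Start: α = {-}, β = {n, -, n Z}. Rewrite as Start → β Start1 and Start1 → α Start1 | ε.
For X: α = {n}, β = {n, n Z}. Rewrite as X → β X1 and X1 → α X1 | ε.

Start -> n Start1 | - Start1 | n Z Start1; Z -> - - | X - | n -; X -> n X1 | n Z X1; Start1 -> - Start1 | ε; X1 -> n X1 | ε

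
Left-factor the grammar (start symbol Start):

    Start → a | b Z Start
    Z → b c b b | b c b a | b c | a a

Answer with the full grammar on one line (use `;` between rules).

Start → a | b Z Start; Z → a a | b c Z1; Z1 → ε | b Z11; Z11 → b | a

Z has alternatives sharing prefix 'b c': factor to Z → b c Z1 with Z1 → b b | b a | ε.
Z1 has alternatives sharing prefix 'b': factor to Z1 → b Z11 with Z11 → b | a.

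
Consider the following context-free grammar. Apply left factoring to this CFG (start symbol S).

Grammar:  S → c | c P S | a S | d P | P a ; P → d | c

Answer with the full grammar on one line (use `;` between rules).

S has alternatives sharing prefix 'c': factor to S → c S' with S' → ε | P S.

S → a S | d P | P a | c S'; P → d | c; S' → ε | P S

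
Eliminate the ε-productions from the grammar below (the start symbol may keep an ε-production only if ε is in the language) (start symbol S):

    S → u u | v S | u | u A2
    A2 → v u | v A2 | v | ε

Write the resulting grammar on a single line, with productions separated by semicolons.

S → u u | v S | u | u A2; A2 → v u | v A2 | v

The nullable symbols are {A2}.
ε ∉ L(G), so no ε-production is kept.
For each production, add variants omitting each subset of nullable occurrences: A2 → v A2 gives v A2 | v.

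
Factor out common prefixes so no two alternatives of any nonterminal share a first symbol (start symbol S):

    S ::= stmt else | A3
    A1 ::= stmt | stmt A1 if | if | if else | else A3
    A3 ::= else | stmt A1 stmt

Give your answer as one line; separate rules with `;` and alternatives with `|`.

A1 has alternatives sharing prefix 'stmt': factor to A1 → stmt A1' with A1' → ε | A1 if.
A1 has alternatives sharing prefix 'if': factor to A1 → if A1'' with A1'' → ε | else.

S ::= stmt else | A3; A1 ::= else A3 | stmt A1' | if A1''; A3 ::= else | stmt A1 stmt; A1' ::= epsilon | A1 if; A1'' ::= epsilon | else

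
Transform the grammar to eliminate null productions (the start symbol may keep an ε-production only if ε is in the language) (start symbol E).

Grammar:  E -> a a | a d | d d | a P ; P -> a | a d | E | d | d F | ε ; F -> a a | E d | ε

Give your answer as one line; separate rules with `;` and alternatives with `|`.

Nullable nonterminals: {F, P}.
ε ∉ L(G), so no ε-production is kept.
Expand every rule over subsets of its nullable positions: E → a P gives a P | a.

E -> a a | a d | d d | a P | a; P -> a | a d | E | d | d F; F -> a a | E d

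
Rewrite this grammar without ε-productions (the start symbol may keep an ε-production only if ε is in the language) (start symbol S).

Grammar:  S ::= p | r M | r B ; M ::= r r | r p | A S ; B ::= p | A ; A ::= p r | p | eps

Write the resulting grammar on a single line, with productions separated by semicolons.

Nullable set = {A, B}.
ε ∉ L(G), so no ε-production is kept.
Add the nullable-subset variants: S → r B gives r B | r. M → A S gives A S | S.

S ::= p | r M | r B | r; M ::= r r | r p | A S | S; B ::= p | A; A ::= p r | p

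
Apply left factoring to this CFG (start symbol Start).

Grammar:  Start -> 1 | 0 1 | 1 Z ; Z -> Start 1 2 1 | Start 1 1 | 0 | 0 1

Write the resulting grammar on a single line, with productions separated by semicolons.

Start has alternatives sharing prefix '1': factor to Start → 1 Start1 with Start1 → ε | Z.
Z has alternatives sharing prefix 'Start 1': factor to Z → Start 1 Z1 with Z1 → 2 1 | 1.
Z has alternatives sharing prefix '0': factor to Z → 0 Z2 with Z2 → ε | 1.

Start -> 0 1 | 1 Start1; Z -> Start 1 Z1 | 0 Z2; Start1 -> ε | Z; Z1 -> 2 1 | 1; Z2 -> ε | 1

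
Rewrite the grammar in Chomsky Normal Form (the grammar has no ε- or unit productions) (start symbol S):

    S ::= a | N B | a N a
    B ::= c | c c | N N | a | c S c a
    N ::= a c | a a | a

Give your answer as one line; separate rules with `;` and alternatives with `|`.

S ::= a | N B | X1 Y1; B ::= c | X2 X2 | N N | a | X2 Y2; N ::= X1 X2 | X1 X1 | a; X1 ::= a; X2 ::= c; Y1 ::= N X1; Y2 ::= S Y3; Y3 ::= X2 X1

Introduce a nonterminal for each terminal appearing in a rule of length ≥ 2: X1 → a, X2 → c.
Binarize each right-hand side of length ≥ 3 by chaining fresh nonterminals (Y1, Y2, …): affected rules were S → X1 N X1; B → X2 S X2 X1.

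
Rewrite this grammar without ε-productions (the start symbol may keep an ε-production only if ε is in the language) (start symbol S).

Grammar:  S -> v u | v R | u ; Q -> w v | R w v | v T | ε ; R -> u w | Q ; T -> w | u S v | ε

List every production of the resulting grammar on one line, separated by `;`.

Nullable set = {Q, R, T}.
ε ∉ L(G), so no ε-production is kept.
Add the nullable-subset variants: S → v R gives v R | v. Q → v T gives v T | v.

S -> v u | v R | v | u; Q -> w v | R w v | v T | v; R -> u w | Q; T -> w | u S v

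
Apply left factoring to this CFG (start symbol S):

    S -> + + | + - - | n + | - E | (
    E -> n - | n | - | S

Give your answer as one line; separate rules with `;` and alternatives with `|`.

S -> n + | - E | ( | + S'; E -> - | S | n E'; S' -> + | - -; E' -> - | ε

S has alternatives sharing prefix '+': factor to S → + S' with S' → + | - -.
E has alternatives sharing prefix 'n': factor to E → n E' with E' → - | ε.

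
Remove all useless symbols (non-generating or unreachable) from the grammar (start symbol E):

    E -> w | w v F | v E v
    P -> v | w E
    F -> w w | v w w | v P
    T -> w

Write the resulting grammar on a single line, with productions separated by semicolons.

E -> w | w v F | v E v; P -> v | w E; F -> w w | v w w | v P

Generating nonterminals: {E, F, P, T}.
Reachable from E after that: {E, F, P}.
Removed useless symbols: {T} and every production mentioning them.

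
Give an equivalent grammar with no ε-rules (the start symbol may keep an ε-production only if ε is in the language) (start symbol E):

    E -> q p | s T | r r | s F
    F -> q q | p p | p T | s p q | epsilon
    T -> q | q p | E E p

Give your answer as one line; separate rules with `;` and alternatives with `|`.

The nullable symbols are {F}.
ε ∉ L(G), so no ε-production is kept.
For each production, add variants omitting each subset of nullable occurrences: E → s F gives s F | s.

E -> q p | s T | r r | s F | s; F -> q q | p p | p T | s p q; T -> q | q p | E E p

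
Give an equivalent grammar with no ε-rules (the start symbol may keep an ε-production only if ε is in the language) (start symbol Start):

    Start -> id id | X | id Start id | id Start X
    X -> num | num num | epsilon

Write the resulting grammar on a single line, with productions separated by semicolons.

The nullable symbols are {Start, X}.
ε ∈ L(G) since Start is nullable, so keep Start → ε.
For each production, add variants omitting each subset of nullable occurrences: Start → id Start X gives id Start X | id Start | id X | id.

Start -> id id | X | id Start id | id Start X | id Start | id X | id | ε; X -> num | num num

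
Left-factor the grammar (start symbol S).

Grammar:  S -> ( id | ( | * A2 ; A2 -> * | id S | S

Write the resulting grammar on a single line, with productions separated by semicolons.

S has alternatives sharing prefix '(': factor to S → ( S' with S' → id | ε.

S -> * A2 | ( S'; A2 -> * | id S | S; S' -> id | epsilon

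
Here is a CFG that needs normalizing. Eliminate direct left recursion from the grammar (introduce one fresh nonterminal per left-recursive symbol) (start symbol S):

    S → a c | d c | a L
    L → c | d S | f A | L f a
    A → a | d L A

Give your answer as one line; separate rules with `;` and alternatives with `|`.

S → a c | d c | a L; L → c L' | d S L' | f A L'; A → a | d L A; L' → f a L' | ε

Left recursion appears on L.
For L: α = {f a}, β = {c, d S, f A}. Rewrite as L → β L' and L' → α L' | ε.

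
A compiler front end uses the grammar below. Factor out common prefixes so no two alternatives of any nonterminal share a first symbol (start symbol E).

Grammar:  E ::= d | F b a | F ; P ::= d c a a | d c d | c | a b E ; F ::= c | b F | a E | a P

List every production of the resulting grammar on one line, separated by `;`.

E has alternatives sharing prefix 'F': factor to E → F E' with E' → b a | ε.
P has alternatives sharing prefix 'd c': factor to P → d c P' with P' → a a | d.
F has alternatives sharing prefix 'a': factor to F → a F' with F' → E | P.

E ::= d | F E'; P ::= c | a b E | d c P'; F ::= c | b F | a F'; E' ::= b a | ε; P' ::= a a | d; F' ::= E | P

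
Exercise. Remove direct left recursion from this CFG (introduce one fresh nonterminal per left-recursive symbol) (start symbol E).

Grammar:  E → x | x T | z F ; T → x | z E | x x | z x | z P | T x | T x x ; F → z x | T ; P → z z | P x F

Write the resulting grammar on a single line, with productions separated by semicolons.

Directly left-recursive nonterminals: T, P.
For T: α = {x, x x}, β = {x, z E, x x, z x, z P}. Rewrite as T → β T' and T' → α T' | ε.
For P: α = {x F}, β = {z z}. Rewrite as P → β P' and P' → α P' | ε.

E → x | x T | z F; T → x T' | z E T' | x x T' | z x T' | z P T'; F → z x | T; P → z z P'; T' → x T' | x x T' | ε; P' → x F P' | ε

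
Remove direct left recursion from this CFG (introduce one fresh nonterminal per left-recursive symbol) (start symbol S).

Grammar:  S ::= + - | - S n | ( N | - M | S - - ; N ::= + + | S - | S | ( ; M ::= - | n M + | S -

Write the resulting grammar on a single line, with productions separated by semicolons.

S ::= + - S' | - S n S' | ( N S' | - M S'; N ::= + + | S - | S | (; M ::= - | n M + | S -; S' ::= - - S' | epsilon

Directly left-recursive nonterminal: S.
For S: α = {- -}, β = {+ -, - S n, ( N, - M}. Rewrite as S → β S' and S' → α S' | ε.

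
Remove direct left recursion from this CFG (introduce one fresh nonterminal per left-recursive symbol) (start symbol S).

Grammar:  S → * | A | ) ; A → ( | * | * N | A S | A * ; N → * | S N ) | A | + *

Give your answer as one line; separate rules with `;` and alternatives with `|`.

S → * | A | ); A → ( A' | * A' | * N A'; N → * | S N ) | A | + *; A' → S A' | * A' | ε

A is directly left-recursive.
For A: α = {S, *}, β = {(, *, * N}. Rewrite as A → β A' and A' → α A' | ε.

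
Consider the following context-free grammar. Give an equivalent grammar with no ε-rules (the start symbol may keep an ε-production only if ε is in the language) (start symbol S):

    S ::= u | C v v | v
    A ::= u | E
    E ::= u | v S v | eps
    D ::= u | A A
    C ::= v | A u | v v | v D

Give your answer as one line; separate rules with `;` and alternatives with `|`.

S ::= u | C v v | v; A ::= u | E; E ::= u | v S v; D ::= u | A A | A; C ::= v | A u | u | v v | v D

Nullable nonterminals: {A, D, E}.
ε ∉ L(G), so no ε-production is kept.
Add the nullable-subset variants: D → A A gives A A | A. C → A u gives A u | u.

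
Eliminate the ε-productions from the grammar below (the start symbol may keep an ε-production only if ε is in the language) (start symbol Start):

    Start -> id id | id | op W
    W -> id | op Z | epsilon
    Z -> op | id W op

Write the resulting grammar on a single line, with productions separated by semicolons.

The nullable symbols are {W}.
ε ∉ L(G), so no ε-production is kept.
Add the nullable-subset variants: Start → op W gives op W | op. Z → id W op gives id W op | id op.

Start -> id id | id | op W | op; W -> id | op Z; Z -> op | id W op | id op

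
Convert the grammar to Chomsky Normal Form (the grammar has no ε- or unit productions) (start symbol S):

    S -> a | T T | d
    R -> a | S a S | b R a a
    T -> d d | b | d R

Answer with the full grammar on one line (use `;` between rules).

S -> a | T T | d; R -> a | S Y1 | X2 Y2; T -> X3 X3 | b | X3 R; X1 -> a; X2 -> b; X3 -> d; Y1 -> X1 S; Y2 -> R Y3; Y3 -> X1 X1

Introduce a nonterminal for each terminal appearing in a rule of length ≥ 2: X1 → a, X2 → b, X3 → d.
Binarize each right-hand side of length ≥ 3 by chaining fresh nonterminals (Y1, Y2, …): affected rules were R → S X1 S; R → X2 R X1 X1.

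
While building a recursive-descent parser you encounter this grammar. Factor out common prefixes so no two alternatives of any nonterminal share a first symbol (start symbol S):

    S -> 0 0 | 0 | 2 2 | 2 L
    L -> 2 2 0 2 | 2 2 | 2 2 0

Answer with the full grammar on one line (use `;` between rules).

S has alternatives sharing prefix '0': factor to S → 0 S' with S' → 0 | ε.
S has alternatives sharing prefix '2': factor to S → 2 S'' with S'' → 2 | L.
L has alternatives sharing prefix '2 2': factor to L → 2 2 L' with L' → 0 2 | ε | 0.
L' has alternatives sharing prefix '0': factor to L' → 0 L'' with L'' → 2 | ε.

S -> 0 S' | 2 S''; L -> 2 2 L'; S' -> 0 | ε; S'' -> 2 | L; L' -> ε | 0 L''; L'' -> 2 | ε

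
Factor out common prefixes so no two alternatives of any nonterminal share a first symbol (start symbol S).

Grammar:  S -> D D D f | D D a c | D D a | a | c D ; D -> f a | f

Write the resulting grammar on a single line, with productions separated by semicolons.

S has alternatives sharing prefix 'D D': factor to S → D D S' with S' → D f | a c | a.
D has alternatives sharing prefix 'f': factor to D → f D' with D' → a | ε.
S' has alternatives sharing prefix 'a': factor to S' → a S'' with S'' → c | ε.

S -> a | c D | D D S'; D -> f D'; S' -> D f | a S''; D' -> a | ε; S'' -> c | ε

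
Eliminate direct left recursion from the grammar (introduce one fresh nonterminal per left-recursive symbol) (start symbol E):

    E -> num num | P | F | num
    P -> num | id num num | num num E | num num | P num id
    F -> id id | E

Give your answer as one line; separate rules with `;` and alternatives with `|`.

E -> num num | P | F | num; P -> num P' | id num num P' | num num E P' | num num P'; F -> id id | E; P' -> num id P' | epsilon

Left recursion appears on P.
For P: α = {num id}, β = {num, id num num, num num E, num num}. Rewrite as P → β P' and P' → α P' | ε.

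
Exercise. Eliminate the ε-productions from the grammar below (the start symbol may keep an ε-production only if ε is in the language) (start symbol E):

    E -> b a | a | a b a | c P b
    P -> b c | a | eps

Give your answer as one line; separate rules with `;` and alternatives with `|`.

Nullable nonterminals: {P}.
ε ∉ L(G), so no ε-production is kept.
Add the nullable-subset variants: E → c P b gives c P b | c b.

E -> b a | a | a b a | c P b | c b; P -> b c | a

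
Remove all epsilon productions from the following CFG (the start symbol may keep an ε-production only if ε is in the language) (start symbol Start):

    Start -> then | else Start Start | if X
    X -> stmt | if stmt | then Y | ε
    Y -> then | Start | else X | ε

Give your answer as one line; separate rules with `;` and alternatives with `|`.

Nullable nonterminals: {X, Y}.
ε ∉ L(G), so no ε-production is kept.
Expand every rule over subsets of its nullable positions: Start → if X gives if X | if. X → then Y gives then Y | then. Y → else X gives else X | else.

Start -> then | else Start Start | if X | if; X -> stmt | if stmt | then Y | then; Y -> then | Start | else X | else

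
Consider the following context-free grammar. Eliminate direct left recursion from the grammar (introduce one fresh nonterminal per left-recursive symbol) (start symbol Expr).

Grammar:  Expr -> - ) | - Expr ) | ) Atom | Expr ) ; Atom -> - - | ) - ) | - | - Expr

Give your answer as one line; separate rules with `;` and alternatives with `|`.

Left recursion appears on Expr.
For Expr: α = {)}, β = {- ), - Expr ), ) Atom}. Rewrite as Expr → β Expr1 and Expr1 → α Expr1 | ε.

Expr -> - ) Expr1 | - Expr ) Expr1 | ) Atom Expr1; Atom -> - - | ) - ) | - | - Expr; Expr1 -> ) Expr1 | ε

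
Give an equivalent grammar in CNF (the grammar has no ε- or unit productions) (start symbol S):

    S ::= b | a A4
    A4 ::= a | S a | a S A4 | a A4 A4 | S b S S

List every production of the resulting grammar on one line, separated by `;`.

Introduce a nonterminal for each terminal appearing in a rule of length ≥ 2: X1 → a, X2 → b.
Binarize each right-hand side of length ≥ 3 by chaining fresh nonterminals (Y1, Y2, …): affected rules were A4 → X1 S A4; A4 → X1 A4 A4; A4 → S X2 S S.

S ::= b | X1 A4; A4 ::= a | S X1 | X1 Y1 | X1 Y2 | S Y3; X1 ::= a; X2 ::= b; Y1 ::= S A4; Y2 ::= A4 A4; Y3 ::= X2 Y4; Y4 ::= S S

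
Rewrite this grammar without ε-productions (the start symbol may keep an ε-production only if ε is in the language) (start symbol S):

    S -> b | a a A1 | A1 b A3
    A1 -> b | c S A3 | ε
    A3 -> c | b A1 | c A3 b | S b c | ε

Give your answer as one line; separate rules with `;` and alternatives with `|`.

The nullable symbols are {A1, A3}.
ε ∉ L(G), so no ε-production is kept.
Expand every rule over subsets of its nullable positions: S → a a A1 gives a a A1 | a a. S → A1 b A3 gives A1 b A3 | A1 b | b A3. A1 → c S A3 gives c S A3 | c S. A3 → b A1 gives b A1 | b.

S -> b | a a A1 | a a | A1 b A3 | A1 b | b A3; A1 -> b | c S A3 | c S; A3 -> c | b A1 | b | c A3 b | c b | S b c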